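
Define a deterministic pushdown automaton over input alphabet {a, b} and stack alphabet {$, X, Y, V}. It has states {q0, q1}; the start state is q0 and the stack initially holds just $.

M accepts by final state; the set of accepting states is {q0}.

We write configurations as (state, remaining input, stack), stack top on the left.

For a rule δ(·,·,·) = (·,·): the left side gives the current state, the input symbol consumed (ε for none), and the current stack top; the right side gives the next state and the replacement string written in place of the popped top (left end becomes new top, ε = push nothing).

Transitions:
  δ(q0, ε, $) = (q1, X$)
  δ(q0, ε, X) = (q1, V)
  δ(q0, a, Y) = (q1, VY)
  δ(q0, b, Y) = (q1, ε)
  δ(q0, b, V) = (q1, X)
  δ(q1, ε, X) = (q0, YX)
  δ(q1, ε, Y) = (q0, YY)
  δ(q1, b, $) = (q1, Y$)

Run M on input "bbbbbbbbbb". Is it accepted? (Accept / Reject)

Accept

(q0, bbbbbbbbbb, $) ⊢ (q1, bbbbbbbbbb, X$) ⊢ (q0, bbbbbbbbbb, YX$) ⊢ (q1, bbbbbbbbb, X$) ⊢ (q0, bbbbbbbbb, YX$) ⊢ (q1, bbbbbbbb, X$) ⊢ (q0, bbbbbbbb, YX$) ⊢ (q1, bbbbbbb, X$) ⊢ (q0, bbbbbbb, YX$) ⊢ (q1, bbbbbb, X$) ⊢ (q0, bbbbbb, YX$) ⊢ (q1, bbbbb, X$) ⊢ (q0, bbbbb, YX$) ⊢ (q1, bbbb, X$) ⊢ (q0, bbbb, YX$) ⊢ (q1, bbb, X$) ⊢ (q0, bbb, YX$) ⊢ (q1, bb, X$) ⊢ (q0, bb, YX$) ⊢ (q1, b, X$) ⊢ (q0, b, YX$) ⊢ (q1, ε, X$) ⊢ (q0, ε, YX$)
All input consumed; state q0 ∈ F.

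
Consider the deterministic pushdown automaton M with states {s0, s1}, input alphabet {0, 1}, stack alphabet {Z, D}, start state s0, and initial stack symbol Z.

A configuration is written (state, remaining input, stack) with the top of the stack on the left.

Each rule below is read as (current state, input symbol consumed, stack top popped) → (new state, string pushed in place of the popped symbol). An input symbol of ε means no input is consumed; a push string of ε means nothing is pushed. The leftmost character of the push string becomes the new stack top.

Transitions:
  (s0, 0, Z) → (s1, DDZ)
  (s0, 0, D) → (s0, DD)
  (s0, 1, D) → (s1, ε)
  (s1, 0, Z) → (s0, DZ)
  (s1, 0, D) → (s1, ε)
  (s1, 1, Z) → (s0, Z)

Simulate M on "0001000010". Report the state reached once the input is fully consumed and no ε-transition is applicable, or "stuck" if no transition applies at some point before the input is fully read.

(s0, 0001000010, Z) ⊢ (s1, 001000010, DDZ) ⊢ (s1, 01000010, DZ) ⊢ (s1, 1000010, Z) ⊢ (s0, 000010, Z) ⊢ (s1, 00010, DDZ) ⊢ (s1, 0010, DZ) ⊢ (s1, 010, Z) ⊢ (s0, 10, DZ) ⊢ (s1, 0, Z) ⊢ (s0, ε, DZ)
All input consumed; M is in state s0.

s0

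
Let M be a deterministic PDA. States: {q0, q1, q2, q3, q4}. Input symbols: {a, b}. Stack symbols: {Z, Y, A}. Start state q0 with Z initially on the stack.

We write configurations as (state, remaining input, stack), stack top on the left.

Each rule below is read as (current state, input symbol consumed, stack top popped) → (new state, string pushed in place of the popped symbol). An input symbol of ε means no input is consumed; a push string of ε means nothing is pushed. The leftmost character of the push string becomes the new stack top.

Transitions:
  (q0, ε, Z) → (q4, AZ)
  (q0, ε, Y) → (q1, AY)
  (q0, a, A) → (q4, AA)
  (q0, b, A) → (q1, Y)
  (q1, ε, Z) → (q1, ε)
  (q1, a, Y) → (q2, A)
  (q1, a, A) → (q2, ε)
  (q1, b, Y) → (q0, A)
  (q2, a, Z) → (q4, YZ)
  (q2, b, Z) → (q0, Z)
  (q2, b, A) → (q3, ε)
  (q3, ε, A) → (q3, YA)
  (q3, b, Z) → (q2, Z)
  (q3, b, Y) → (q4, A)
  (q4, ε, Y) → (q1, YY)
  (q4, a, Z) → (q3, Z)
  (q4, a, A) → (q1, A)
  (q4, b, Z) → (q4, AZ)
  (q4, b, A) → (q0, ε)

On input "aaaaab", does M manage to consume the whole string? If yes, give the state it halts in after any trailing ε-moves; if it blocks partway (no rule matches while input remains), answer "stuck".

stuck

(q0, aaaaab, Z) ⊢ (q4, aaaaab, AZ) ⊢ (q1, aaaab, AZ) ⊢ (q2, aaab, Z) ⊢ (q4, aab, YZ) ⊢ (q1, aab, YYZ) ⊢ (q2, ab, AYZ)
No transition for (q2, a, top A); M blocks with input ab remaining.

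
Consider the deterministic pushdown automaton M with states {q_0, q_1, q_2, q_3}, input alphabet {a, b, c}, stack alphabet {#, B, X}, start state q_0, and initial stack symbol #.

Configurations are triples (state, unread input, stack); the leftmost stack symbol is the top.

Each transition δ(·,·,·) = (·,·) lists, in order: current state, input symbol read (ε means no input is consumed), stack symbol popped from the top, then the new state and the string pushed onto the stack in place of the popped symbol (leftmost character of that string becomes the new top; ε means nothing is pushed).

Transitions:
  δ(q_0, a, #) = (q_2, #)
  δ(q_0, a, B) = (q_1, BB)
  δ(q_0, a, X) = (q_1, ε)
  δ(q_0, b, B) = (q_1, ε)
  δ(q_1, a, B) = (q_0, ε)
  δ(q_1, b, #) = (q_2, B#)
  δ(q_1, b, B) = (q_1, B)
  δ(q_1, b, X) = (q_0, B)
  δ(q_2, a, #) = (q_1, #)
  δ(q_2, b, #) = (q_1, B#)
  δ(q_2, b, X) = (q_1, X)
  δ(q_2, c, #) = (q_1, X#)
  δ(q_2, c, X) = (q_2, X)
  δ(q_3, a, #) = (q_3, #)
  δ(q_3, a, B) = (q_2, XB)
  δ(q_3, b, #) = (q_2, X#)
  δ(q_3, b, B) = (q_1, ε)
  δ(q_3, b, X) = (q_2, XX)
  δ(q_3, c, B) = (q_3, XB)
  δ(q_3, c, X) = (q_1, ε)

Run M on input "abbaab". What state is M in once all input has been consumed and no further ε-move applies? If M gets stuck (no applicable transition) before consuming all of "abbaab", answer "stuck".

q_1

(q_0, abbaab, #)
  read a, top #: go to q_2, push # → (q_2, bbaab, #)
  read b, top #: go to q_1, push B# → (q_1, baab, B#)
  read b, top B: go to q_1, push B → (q_1, aab, B#)
  read a, top B: go to q_0, push ε → (q_0, ab, #)
  read a, top #: go to q_2, push # → (q_2, b, #)
  read b, top #: go to q_1, push B# → (q_1, ε, B#)
All input consumed; M is in state q_1.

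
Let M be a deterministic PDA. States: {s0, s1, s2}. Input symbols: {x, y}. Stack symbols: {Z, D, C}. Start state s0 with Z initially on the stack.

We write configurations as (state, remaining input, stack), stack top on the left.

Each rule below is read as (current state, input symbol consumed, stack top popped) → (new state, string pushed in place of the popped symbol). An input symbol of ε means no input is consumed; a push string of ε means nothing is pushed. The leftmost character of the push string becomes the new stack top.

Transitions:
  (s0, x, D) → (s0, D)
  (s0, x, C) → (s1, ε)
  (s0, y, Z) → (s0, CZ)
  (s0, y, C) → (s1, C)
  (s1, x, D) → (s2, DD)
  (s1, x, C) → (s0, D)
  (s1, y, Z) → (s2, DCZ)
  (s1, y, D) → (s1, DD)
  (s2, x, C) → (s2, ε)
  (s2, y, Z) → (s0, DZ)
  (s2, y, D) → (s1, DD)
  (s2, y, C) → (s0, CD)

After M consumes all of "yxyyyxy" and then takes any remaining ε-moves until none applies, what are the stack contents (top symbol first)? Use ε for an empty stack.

DDDDDCZ

(s0, yxyyyxy, Z)
  read y, top Z: go to s0, push CZ → (s0, xyyyxy, CZ)
  read x, top C: go to s1, push ε → (s1, yyyxy, Z)
  read y, top Z: go to s2, push DCZ → (s2, yyxy, DCZ)
  read y, top D: go to s1, push DD → (s1, yxy, DDCZ)
  read y, top D: go to s1, push DD → (s1, xy, DDDCZ)
  read x, top D: go to s2, push DD → (s2, y, DDDDCZ)
  read y, top D: go to s1, push DD → (s1, ε, DDDDDCZ)
All input consumed in state s1 with stack DDDDDCZ.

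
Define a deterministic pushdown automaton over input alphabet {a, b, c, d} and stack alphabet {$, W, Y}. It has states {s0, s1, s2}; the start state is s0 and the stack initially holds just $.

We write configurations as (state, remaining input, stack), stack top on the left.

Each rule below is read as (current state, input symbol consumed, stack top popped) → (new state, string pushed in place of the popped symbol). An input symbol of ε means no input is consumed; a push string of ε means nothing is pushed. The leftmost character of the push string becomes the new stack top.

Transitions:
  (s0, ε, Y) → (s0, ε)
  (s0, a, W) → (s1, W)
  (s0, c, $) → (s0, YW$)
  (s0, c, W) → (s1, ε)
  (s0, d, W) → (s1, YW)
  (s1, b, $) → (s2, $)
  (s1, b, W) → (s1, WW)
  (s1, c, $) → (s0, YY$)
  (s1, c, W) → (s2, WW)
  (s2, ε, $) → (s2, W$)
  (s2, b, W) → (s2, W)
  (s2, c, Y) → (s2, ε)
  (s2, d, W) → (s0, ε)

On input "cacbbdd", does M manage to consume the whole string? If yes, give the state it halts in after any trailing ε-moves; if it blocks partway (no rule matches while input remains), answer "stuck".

s1

(s0, cacbbdd, $)
  read c, top $: go to s0, push YW$ → (s0, acbbdd, YW$)
  ε-move, top Y: go to s0, push ε → (s0, acbbdd, W$)
  read a, top W: go to s1, push W → (s1, cbbdd, W$)
  read c, top W: go to s2, push WW → (s2, bbdd, WW$)
  read b, top W: go to s2, push W → (s2, bdd, WW$)
  read b, top W: go to s2, push W → (s2, dd, WW$)
  read d, top W: go to s0, push ε → (s0, d, W$)
  read d, top W: go to s1, push YW → (s1, ε, YW$)
All input consumed; M is in state s1.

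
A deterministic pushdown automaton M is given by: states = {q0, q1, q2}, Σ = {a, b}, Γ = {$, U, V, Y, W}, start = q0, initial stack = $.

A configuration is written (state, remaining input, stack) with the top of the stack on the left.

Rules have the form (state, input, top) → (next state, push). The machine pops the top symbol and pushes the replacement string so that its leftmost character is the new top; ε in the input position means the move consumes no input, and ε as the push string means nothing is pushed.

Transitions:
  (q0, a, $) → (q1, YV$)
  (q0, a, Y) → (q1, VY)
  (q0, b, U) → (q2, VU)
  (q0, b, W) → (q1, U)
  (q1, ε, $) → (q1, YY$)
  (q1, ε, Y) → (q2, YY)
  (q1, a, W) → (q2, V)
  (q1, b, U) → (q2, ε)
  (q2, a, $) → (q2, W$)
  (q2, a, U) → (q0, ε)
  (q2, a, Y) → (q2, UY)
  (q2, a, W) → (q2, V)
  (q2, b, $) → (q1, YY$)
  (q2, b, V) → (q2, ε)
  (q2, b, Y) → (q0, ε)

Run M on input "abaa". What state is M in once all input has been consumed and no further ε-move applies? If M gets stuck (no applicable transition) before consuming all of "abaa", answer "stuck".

(q0, abaa, $)
  read a, top $: go to q1, push YV$ → (q1, baa, YV$)
  ε-move, top Y: go to q2, push YY → (q2, baa, YYV$)
  read b, top Y: go to q0, push ε → (q0, aa, YV$)
  read a, top Y: go to q1, push VY → (q1, a, VYV$)
No transition for (q1, a, top V); M blocks with input a remaining.

stuck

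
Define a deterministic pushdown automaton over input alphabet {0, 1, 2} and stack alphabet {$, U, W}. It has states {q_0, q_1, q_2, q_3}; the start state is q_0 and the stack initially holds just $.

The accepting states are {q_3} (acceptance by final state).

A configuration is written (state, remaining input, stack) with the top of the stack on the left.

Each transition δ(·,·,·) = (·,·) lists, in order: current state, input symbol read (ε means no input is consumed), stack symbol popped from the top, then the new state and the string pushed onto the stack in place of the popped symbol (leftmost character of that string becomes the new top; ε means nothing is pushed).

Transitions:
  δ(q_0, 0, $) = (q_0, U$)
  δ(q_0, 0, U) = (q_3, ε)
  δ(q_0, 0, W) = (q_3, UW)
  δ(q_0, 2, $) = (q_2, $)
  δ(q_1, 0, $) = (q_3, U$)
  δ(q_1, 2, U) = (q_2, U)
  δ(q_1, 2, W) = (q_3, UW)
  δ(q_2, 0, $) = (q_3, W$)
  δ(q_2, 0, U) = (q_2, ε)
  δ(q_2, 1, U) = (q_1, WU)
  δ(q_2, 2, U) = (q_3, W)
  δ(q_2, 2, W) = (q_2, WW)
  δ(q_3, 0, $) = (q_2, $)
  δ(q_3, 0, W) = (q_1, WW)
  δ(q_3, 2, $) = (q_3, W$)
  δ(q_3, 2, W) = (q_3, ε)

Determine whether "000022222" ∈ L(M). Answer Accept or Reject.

(q_0, 000022222, $)
  read 0, top $: go to q_0, push U$ → (q_0, 00022222, U$)
  read 0, top U: go to q_3, push ε → (q_3, 0022222, $)
  read 0, top $: go to q_2, push $ → (q_2, 022222, $)
  read 0, top $: go to q_3, push W$ → (q_3, 22222, W$)
  read 2, top W: go to q_3, push ε → (q_3, 2222, $)
  read 2, top $: go to q_3, push W$ → (q_3, 222, W$)
  read 2, top W: go to q_3, push ε → (q_3, 22, $)
  read 2, top $: go to q_3, push W$ → (q_3, 2, W$)
  read 2, top W: go to q_3, push ε → (q_3, ε, $)
All input consumed; state q_3 ∈ F.

Accept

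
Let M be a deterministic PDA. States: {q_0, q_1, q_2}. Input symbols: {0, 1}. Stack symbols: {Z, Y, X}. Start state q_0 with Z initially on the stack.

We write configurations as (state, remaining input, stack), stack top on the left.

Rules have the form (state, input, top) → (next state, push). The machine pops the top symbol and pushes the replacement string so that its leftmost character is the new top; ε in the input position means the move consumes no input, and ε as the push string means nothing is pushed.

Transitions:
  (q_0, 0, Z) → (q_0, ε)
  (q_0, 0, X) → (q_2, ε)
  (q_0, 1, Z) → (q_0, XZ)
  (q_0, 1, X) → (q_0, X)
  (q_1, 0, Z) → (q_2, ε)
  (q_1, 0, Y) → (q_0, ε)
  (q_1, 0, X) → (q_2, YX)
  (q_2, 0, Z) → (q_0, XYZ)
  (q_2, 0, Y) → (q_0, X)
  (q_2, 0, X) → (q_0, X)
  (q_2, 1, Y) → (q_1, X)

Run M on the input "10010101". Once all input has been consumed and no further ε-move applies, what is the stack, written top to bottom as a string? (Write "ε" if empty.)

(q_0, 10010101, Z)
  read 1, top Z: go to q_0, push XZ → (q_0, 0010101, XZ)
  read 0, top X: go to q_2, push ε → (q_2, 010101, Z)
  read 0, top Z: go to q_0, push XYZ → (q_0, 10101, XYZ)
  read 1, top X: go to q_0, push X → (q_0, 0101, XYZ)
  read 0, top X: go to q_2, push ε → (q_2, 101, YZ)
  read 1, top Y: go to q_1, push X → (q_1, 01, XZ)
  read 0, top X: go to q_2, push YX → (q_2, 1, YXZ)
  read 1, top Y: go to q_1, push X → (q_1, ε, XXZ)
All input consumed in state q_1 with stack XXZ.

XXZ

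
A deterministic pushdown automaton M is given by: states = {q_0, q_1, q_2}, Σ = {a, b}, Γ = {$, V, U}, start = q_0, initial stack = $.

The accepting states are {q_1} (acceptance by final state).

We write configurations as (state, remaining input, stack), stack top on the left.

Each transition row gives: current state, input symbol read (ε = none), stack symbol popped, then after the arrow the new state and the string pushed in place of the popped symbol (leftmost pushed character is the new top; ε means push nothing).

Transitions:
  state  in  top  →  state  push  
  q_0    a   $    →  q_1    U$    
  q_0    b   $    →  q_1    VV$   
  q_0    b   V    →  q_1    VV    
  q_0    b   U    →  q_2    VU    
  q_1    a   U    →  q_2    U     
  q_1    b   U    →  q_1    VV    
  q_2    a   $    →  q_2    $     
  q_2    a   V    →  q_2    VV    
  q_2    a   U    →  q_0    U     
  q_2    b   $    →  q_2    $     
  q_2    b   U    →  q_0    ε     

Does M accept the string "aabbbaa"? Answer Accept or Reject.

Reject

(q_0, aabbbaa, $)
  read a, top $: go to q_1, push U$ → (q_1, abbbaa, U$)
  read a, top U: go to q_2, push U → (q_2, bbbaa, U$)
  read b, top U: go to q_0, push ε → (q_0, bbaa, $)
  read b, top $: go to q_1, push VV$ → (q_1, baa, VV$)
No transition applies at (q_1, baa, VV$); input not fully consumed.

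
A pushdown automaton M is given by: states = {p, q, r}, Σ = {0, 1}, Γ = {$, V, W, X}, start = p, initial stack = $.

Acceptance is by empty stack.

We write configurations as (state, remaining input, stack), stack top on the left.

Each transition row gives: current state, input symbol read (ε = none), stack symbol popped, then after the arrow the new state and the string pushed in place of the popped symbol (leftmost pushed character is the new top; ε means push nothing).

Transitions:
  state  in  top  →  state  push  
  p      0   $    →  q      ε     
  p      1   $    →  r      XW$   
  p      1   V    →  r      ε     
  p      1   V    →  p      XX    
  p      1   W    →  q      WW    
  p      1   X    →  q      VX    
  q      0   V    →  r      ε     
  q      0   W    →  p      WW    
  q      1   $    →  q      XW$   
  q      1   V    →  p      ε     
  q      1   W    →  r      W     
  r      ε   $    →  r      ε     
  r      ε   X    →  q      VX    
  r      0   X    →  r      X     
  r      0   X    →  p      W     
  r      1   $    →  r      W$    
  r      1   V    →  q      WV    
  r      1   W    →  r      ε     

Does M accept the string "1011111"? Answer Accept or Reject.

One accepting computation: (p, 1011111, $) ⊢ (r, 011111, XW$) ⊢ (p, 11111, WW$) ⊢ (q, 1111, WWW$) ⊢ (r, 111, WWW$) ⊢ (r, 11, WW$) ⊢ (r, 1, W$) ⊢ (r, ε, $) ⊢ (r, ε, ε)
All input consumed and the stack is empty.

Accept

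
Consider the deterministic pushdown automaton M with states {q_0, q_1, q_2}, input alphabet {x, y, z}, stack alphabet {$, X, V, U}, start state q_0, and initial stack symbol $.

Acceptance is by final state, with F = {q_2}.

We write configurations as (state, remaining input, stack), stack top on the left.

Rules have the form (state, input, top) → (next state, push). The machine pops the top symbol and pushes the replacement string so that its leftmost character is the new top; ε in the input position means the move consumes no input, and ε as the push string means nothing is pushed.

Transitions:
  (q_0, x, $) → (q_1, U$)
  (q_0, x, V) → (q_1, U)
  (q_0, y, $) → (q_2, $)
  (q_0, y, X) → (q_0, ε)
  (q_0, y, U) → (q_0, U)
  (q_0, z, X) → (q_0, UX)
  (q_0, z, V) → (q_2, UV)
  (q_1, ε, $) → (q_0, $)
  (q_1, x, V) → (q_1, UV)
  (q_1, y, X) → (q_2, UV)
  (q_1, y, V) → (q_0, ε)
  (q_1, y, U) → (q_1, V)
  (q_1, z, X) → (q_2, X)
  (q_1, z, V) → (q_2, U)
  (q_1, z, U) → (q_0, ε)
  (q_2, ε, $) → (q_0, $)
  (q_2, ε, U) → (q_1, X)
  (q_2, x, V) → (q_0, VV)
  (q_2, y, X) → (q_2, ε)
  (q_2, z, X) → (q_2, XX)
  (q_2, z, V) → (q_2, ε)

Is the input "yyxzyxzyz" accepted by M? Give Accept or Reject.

Reject

(q_0, yyxzyxzyz, $) ⊢ (q_2, yxzyxzyz, $) ⊢ (q_0, yxzyxzyz, $) ⊢ (q_2, xzyxzyz, $) ⊢ (q_0, xzyxzyz, $) ⊢ (q_1, zyxzyz, U$) ⊢ (q_0, yxzyz, $) ⊢ (q_2, xzyz, $) ⊢ (q_0, xzyz, $) ⊢ (q_1, zyz, U$) ⊢ (q_0, yz, $) ⊢ (q_2, z, $) ⊢ (q_0, z, $)
No transition applies at (q_0, z, $); input not fully consumed.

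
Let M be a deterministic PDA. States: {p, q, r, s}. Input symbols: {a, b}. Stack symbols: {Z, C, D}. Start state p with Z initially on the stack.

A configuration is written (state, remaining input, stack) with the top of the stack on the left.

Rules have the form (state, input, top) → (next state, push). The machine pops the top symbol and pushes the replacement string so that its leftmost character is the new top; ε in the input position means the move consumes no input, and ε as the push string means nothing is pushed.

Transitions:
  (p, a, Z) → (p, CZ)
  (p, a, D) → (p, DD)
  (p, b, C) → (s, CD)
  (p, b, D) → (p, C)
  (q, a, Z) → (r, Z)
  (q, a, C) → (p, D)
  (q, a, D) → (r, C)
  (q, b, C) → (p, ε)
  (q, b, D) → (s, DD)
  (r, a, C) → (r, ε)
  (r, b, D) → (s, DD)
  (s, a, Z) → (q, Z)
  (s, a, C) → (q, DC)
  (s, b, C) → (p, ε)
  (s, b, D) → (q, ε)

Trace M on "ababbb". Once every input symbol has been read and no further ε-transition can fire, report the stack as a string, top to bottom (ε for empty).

(p, ababbb, Z) ⊢ (p, babbb, CZ) ⊢ (s, abbb, CDZ) ⊢ (q, bbb, DCDZ) ⊢ (s, bb, DDCDZ) ⊢ (q, b, DCDZ) ⊢ (s, ε, DDCDZ)
All input consumed in state s with stack DDCDZ.

DDCDZ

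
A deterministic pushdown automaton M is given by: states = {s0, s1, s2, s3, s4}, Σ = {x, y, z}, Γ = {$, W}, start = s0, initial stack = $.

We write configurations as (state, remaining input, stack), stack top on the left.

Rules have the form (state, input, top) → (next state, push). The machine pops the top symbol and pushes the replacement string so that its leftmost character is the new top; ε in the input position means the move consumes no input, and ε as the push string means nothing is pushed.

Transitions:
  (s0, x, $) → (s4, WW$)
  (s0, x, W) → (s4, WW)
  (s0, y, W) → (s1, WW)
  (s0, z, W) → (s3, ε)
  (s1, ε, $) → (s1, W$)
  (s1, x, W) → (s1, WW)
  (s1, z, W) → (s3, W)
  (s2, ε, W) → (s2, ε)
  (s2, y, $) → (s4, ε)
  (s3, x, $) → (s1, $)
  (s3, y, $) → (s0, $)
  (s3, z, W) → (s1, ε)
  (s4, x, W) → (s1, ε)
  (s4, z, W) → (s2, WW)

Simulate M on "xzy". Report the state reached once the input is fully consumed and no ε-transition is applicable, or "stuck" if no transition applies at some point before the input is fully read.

s4

(s0, xzy, $)
  read x, top $: go to s4, push WW$ → (s4, zy, WW$)
  read z, top W: go to s2, push WW → (s2, y, WWW$)
  ε-move, top W: go to s2, push ε → (s2, y, WW$)
  ε-move, top W: go to s2, push ε → (s2, y, W$)
  ε-move, top W: go to s2, push ε → (s2, y, $)
  read y, top $: go to s4, push ε → (s4, ε, ε)
All input consumed; M is in state s4.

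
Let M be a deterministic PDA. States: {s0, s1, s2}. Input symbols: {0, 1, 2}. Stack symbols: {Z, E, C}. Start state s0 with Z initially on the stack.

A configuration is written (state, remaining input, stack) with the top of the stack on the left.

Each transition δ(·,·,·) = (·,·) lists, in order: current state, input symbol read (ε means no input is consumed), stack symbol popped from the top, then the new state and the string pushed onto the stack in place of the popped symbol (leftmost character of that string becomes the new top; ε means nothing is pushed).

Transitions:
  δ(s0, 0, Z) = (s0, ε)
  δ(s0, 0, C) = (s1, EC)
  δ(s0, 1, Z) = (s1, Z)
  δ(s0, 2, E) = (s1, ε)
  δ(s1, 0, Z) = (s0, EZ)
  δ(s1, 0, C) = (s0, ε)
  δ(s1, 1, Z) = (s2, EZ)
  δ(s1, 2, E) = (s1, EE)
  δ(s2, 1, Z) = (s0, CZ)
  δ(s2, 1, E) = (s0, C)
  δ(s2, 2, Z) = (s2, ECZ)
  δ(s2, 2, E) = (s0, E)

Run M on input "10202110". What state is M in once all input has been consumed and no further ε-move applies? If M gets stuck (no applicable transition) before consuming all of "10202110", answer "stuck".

s1

(s0, 10202110, Z)
  read 1, top Z: go to s1, push Z → (s1, 0202110, Z)
  read 0, top Z: go to s0, push EZ → (s0, 202110, EZ)
  read 2, top E: go to s1, push ε → (s1, 02110, Z)
  read 0, top Z: go to s0, push EZ → (s0, 2110, EZ)
  read 2, top E: go to s1, push ε → (s1, 110, Z)
  read 1, top Z: go to s2, push EZ → (s2, 10, EZ)
  read 1, top E: go to s0, push C → (s0, 0, CZ)
  read 0, top C: go to s1, push EC → (s1, ε, ECZ)
All input consumed; M is in state s1.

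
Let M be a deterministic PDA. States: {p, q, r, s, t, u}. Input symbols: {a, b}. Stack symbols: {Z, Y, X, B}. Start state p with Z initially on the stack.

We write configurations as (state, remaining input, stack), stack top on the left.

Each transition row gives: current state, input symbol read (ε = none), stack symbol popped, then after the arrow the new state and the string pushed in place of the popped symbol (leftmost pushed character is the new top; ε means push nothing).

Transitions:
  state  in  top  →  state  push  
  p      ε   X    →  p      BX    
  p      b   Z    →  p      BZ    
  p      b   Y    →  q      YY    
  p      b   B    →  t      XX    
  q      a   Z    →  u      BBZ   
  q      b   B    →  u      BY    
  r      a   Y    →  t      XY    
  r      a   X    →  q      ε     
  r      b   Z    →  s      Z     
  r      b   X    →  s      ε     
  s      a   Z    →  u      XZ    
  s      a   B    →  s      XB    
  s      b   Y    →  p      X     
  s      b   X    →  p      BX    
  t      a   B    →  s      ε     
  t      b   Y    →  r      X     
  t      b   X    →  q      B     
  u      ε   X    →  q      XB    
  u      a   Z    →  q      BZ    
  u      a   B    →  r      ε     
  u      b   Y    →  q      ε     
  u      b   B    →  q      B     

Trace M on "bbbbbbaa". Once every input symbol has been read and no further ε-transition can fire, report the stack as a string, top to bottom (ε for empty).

XYYXZ

(p, bbbbbbaa, Z)
  read b, top Z: go to p, push BZ → (p, bbbbbaa, BZ)
  read b, top B: go to t, push XX → (t, bbbbaa, XXZ)
  read b, top X: go to q, push B → (q, bbbaa, BXZ)
  read b, top B: go to u, push BY → (u, bbaa, BYXZ)
  read b, top B: go to q, push B → (q, baa, BYXZ)
  read b, top B: go to u, push BY → (u, aa, BYYXZ)
  read a, top B: go to r, push ε → (r, a, YYXZ)
  read a, top Y: go to t, push XY → (t, ε, XYYXZ)
All input consumed in state t with stack XYYXZ.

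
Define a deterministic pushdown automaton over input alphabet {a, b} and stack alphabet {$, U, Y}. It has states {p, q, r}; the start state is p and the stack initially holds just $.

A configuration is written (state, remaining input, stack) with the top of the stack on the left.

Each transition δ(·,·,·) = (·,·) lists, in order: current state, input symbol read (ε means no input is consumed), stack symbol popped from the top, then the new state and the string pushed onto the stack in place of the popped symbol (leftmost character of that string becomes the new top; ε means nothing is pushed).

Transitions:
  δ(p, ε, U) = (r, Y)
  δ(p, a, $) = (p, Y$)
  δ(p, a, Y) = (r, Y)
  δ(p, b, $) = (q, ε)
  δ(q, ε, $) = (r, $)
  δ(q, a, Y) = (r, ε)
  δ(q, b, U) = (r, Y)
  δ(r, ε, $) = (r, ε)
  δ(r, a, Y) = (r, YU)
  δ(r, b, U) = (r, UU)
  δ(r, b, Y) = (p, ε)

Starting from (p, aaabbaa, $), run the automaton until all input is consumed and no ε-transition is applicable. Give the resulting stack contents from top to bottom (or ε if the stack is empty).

Y$

(p, aaabbaa, $)
  read a, top $: go to p, push Y$ → (p, aabbaa, Y$)
  read a, top Y: go to r, push Y → (r, abbaa, Y$)
  read a, top Y: go to r, push YU → (r, bbaa, YU$)
  read b, top Y: go to p, push ε → (p, baa, U$)
  ε-move, top U: go to r, push Y → (r, baa, Y$)
  read b, top Y: go to p, push ε → (p, aa, $)
  read a, top $: go to p, push Y$ → (p, a, Y$)
  read a, top Y: go to r, push Y → (r, ε, Y$)
All input consumed in state r with stack Y$.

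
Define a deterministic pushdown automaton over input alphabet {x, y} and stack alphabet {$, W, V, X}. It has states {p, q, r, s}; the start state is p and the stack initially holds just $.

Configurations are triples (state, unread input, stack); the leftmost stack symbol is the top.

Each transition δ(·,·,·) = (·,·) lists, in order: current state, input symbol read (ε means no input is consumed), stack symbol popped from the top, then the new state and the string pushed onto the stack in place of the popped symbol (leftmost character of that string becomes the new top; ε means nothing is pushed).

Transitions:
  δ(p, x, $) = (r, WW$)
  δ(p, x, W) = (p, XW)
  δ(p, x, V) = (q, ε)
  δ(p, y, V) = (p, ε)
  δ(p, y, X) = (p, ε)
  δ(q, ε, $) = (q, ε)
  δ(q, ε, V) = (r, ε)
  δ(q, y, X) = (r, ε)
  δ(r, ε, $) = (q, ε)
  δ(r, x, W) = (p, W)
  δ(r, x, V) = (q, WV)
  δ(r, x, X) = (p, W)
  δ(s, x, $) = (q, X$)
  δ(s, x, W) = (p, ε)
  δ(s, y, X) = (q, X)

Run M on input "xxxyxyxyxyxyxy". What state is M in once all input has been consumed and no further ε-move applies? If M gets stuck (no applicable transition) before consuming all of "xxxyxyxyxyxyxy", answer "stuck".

(p, xxxyxyxyxyxyxy, $)
  read x, top $: go to r, push WW$ → (r, xxyxyxyxyxyxy, WW$)
  read x, top W: go to p, push W → (p, xyxyxyxyxyxy, WW$)
  read x, top W: go to p, push XW → (p, yxyxyxyxyxy, XWW$)
  read y, top X: go to p, push ε → (p, xyxyxyxyxy, WW$)
  read x, top W: go to p, push XW → (p, yxyxyxyxy, XWW$)
  read y, top X: go to p, push ε → (p, xyxyxyxy, WW$)
  read x, top W: go to p, push XW → (p, yxyxyxy, XWW$)
  read y, top X: go to p, push ε → (p, xyxyxy, WW$)
  read x, top W: go to p, push XW → (p, yxyxy, XWW$)
  read y, top X: go to p, push ε → (p, xyxy, WW$)
  read x, top W: go to p, push XW → (p, yxy, XWW$)
  read y, top X: go to p, push ε → (p, xy, WW$)
  read x, top W: go to p, push XW → (p, y, XWW$)
  read y, top X: go to p, push ε → (p, ε, WW$)
All input consumed; M is in state p.

p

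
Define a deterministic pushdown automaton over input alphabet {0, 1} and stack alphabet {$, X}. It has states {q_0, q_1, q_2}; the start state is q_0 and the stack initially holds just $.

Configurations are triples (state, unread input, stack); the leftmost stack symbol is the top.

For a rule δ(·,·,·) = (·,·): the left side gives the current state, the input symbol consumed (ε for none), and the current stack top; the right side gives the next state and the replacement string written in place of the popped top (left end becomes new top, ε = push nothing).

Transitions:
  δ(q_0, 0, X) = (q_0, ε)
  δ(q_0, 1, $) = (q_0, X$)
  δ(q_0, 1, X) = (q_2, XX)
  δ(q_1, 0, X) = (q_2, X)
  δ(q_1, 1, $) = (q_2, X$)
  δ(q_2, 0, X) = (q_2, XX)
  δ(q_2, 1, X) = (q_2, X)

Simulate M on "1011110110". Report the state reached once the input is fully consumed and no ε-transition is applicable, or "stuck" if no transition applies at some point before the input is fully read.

q_2

(q_0, 1011110110, $) ⊢ (q_0, 011110110, X$) ⊢ (q_0, 11110110, $) ⊢ (q_0, 1110110, X$) ⊢ (q_2, 110110, XX$) ⊢ (q_2, 10110, XX$) ⊢ (q_2, 0110, XX$) ⊢ (q_2, 110, XXX$) ⊢ (q_2, 10, XXX$) ⊢ (q_2, 0, XXX$) ⊢ (q_2, ε, XXXX$)
All input consumed; M is in state q_2.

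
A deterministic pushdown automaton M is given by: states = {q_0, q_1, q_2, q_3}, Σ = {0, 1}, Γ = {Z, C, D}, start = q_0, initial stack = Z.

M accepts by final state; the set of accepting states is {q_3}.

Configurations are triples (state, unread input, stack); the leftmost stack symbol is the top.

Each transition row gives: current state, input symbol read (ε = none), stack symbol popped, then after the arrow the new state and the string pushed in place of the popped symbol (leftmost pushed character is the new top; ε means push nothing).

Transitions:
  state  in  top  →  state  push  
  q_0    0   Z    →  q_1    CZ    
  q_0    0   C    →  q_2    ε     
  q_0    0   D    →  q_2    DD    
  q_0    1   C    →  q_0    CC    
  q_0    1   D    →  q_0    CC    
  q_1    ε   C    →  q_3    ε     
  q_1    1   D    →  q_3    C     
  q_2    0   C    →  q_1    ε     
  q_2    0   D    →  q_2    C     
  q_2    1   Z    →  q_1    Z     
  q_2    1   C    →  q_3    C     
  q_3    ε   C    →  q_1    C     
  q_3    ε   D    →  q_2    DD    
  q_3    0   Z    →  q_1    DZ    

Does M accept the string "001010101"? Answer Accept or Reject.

Accept

(q_0, 001010101, Z) ⊢ (q_1, 01010101, CZ) ⊢ (q_3, 01010101, Z) ⊢ (q_1, 1010101, DZ) ⊢ (q_3, 010101, CZ) ⊢ (q_1, 010101, CZ) ⊢ (q_3, 010101, Z) ⊢ (q_1, 10101, DZ) ⊢ (q_3, 0101, CZ) ⊢ (q_1, 0101, CZ) ⊢ (q_3, 0101, Z) ⊢ (q_1, 101, DZ) ⊢ (q_3, 01, CZ) ⊢ (q_1, 01, CZ) ⊢ (q_3, 01, Z) ⊢ (q_1, 1, DZ) ⊢ (q_3, ε, CZ)
All input consumed; state q_3 ∈ F.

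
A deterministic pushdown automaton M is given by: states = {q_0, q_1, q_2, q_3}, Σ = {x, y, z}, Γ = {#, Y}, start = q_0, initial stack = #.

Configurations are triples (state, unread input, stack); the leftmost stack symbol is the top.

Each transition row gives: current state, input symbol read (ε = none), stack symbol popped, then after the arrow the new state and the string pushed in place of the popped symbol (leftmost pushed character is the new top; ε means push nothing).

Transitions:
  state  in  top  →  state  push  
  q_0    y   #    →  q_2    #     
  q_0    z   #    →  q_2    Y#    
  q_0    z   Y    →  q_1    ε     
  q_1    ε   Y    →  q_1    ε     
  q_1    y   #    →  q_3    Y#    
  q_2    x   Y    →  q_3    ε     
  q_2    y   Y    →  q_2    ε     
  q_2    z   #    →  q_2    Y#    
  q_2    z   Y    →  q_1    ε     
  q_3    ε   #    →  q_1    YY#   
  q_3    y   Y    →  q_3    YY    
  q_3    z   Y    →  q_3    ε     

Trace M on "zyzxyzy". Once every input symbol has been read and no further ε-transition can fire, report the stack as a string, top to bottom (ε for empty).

(q_0, zyzxyzy, #) ⊢ (q_2, yzxyzy, Y#) ⊢ (q_2, zxyzy, #) ⊢ (q_2, xyzy, Y#) ⊢ (q_3, yzy, #) ⊢ (q_1, yzy, YY#) ⊢ (q_1, yzy, Y#) ⊢ (q_1, yzy, #) ⊢ (q_3, zy, Y#) ⊢ (q_3, y, #) ⊢ (q_1, y, YY#) ⊢ (q_1, y, Y#) ⊢ (q_1, y, #) ⊢ (q_3, ε, Y#)
All input consumed in state q_3 with stack Y#.

Y#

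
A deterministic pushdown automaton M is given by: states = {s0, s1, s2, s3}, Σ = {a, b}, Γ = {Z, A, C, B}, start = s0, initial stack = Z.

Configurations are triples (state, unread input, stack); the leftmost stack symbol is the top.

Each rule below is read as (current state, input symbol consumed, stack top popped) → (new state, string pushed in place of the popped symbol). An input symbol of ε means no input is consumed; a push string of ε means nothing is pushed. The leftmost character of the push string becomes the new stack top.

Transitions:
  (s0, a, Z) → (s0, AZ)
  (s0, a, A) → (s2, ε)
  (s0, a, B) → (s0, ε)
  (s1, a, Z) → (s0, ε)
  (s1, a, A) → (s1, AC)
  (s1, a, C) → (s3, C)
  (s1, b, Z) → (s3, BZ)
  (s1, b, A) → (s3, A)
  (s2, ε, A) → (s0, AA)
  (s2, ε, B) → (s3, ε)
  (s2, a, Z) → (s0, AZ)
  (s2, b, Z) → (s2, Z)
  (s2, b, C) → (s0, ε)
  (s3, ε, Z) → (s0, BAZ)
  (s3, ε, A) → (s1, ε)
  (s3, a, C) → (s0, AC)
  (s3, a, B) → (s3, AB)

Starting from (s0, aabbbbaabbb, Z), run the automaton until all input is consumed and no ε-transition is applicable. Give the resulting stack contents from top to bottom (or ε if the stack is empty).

Z

(s0, aabbbbaabbb, Z)
  read a, top Z: go to s0, push AZ → (s0, abbbbaabbb, AZ)
  read a, top A: go to s2, push ε → (s2, bbbbaabbb, Z)
  read b, top Z: go to s2, push Z → (s2, bbbaabbb, Z)
  read b, top Z: go to s2, push Z → (s2, bbaabbb, Z)
  read b, top Z: go to s2, push Z → (s2, baabbb, Z)
  read b, top Z: go to s2, push Z → (s2, aabbb, Z)
  read a, top Z: go to s0, push AZ → (s0, abbb, AZ)
  read a, top A: go to s2, push ε → (s2, bbb, Z)
  read b, top Z: go to s2, push Z → (s2, bb, Z)
  read b, top Z: go to s2, push Z → (s2, b, Z)
  read b, top Z: go to s2, push Z → (s2, ε, Z)
All input consumed in state s2 with stack Z.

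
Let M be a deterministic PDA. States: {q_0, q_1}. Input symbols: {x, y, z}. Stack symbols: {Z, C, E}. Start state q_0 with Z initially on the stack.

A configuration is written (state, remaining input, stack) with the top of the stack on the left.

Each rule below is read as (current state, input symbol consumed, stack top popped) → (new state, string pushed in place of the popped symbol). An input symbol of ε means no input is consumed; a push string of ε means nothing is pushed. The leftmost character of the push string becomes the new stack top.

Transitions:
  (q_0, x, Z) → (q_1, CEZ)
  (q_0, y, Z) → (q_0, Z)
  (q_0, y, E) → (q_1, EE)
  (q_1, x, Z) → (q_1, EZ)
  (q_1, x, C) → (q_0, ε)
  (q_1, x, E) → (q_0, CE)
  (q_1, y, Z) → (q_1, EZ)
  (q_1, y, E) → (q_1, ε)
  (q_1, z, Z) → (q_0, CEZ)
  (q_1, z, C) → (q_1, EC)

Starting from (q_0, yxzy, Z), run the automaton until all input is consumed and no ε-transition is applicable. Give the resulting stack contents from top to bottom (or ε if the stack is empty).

(q_0, yxzy, Z)
  read y, top Z: go to q_0, push Z → (q_0, xzy, Z)
  read x, top Z: go to q_1, push CEZ → (q_1, zy, CEZ)
  read z, top C: go to q_1, push EC → (q_1, y, ECEZ)
  read y, top E: go to q_1, push ε → (q_1, ε, CEZ)
All input consumed in state q_1 with stack CEZ.

CEZ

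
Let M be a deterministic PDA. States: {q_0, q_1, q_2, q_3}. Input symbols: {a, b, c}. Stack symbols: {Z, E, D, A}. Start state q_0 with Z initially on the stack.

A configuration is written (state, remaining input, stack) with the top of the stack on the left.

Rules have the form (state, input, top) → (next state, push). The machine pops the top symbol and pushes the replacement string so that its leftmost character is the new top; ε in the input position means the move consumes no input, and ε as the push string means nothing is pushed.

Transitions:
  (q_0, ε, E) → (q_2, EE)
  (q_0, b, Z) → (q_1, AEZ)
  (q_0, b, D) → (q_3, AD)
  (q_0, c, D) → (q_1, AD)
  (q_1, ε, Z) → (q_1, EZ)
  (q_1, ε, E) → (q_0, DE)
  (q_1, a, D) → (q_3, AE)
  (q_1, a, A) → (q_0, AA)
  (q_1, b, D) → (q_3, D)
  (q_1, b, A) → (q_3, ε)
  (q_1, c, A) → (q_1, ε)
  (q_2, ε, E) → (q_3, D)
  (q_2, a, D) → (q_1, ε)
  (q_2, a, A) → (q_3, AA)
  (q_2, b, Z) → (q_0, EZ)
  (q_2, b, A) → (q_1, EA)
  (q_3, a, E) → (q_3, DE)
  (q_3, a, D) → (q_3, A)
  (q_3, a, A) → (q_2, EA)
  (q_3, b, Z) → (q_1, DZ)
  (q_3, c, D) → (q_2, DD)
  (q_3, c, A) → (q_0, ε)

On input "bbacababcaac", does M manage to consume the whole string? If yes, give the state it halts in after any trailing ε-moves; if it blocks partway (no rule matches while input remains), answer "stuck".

stuck

(q_0, bbacababcaac, Z)
  read b, top Z: go to q_1, push AEZ → (q_1, bacababcaac, AEZ)
  read b, top A: go to q_3, push ε → (q_3, acababcaac, EZ)
  read a, top E: go to q_3, push DE → (q_3, cababcaac, DEZ)
  read c, top D: go to q_2, push DD → (q_2, ababcaac, DDEZ)
  read a, top D: go to q_1, push ε → (q_1, babcaac, DEZ)
  read b, top D: go to q_3, push D → (q_3, abcaac, DEZ)
  read a, top D: go to q_3, push A → (q_3, bcaac, AEZ)
No transition for (q_3, b, top A); M blocks with input bcaac remaining.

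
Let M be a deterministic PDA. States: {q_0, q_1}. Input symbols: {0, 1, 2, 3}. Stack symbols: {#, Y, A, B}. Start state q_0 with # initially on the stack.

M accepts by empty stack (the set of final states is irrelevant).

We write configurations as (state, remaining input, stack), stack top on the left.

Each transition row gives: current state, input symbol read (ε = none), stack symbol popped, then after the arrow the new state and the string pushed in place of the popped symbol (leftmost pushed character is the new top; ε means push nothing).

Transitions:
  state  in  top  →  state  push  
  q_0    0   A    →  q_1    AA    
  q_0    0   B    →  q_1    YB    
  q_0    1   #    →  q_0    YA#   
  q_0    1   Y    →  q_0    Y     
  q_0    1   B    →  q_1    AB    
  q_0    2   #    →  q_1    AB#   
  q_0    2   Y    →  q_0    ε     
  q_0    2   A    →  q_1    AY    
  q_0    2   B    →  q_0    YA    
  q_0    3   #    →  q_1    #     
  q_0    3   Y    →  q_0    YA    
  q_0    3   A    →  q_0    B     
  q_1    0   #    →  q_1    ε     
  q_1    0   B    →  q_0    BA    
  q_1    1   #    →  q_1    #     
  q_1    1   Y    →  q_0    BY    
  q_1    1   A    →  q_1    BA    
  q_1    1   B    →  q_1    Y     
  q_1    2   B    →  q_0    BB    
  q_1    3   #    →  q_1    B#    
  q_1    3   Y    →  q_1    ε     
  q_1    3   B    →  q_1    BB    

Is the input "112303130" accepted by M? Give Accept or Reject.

(q_0, 112303130, #) ⊢ (q_0, 12303130, YA#) ⊢ (q_0, 2303130, YA#) ⊢ (q_0, 303130, A#) ⊢ (q_0, 03130, B#) ⊢ (q_1, 3130, YB#) ⊢ (q_1, 130, B#) ⊢ (q_1, 30, Y#) ⊢ (q_1, 0, #) ⊢ (q_1, ε, ε)
All input consumed and the stack is empty.

Accept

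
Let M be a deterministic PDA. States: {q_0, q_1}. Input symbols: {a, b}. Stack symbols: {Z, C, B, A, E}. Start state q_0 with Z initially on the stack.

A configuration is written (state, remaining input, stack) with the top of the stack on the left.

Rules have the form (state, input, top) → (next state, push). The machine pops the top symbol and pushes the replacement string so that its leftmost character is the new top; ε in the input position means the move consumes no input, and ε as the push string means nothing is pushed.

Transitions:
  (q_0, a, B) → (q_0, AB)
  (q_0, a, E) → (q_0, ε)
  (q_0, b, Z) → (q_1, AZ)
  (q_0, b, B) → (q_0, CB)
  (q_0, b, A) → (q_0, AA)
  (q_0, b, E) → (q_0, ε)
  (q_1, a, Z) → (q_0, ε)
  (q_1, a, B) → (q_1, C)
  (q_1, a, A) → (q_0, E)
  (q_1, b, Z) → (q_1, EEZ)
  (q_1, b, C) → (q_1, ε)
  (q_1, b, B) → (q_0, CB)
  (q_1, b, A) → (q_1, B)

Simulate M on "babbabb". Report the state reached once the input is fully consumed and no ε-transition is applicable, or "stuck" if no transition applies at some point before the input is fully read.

(q_0, babbabb, Z) ⊢ (q_1, abbabb, AZ) ⊢ (q_0, bbabb, EZ) ⊢ (q_0, babb, Z) ⊢ (q_1, abb, AZ) ⊢ (q_0, bb, EZ) ⊢ (q_0, b, Z) ⊢ (q_1, ε, AZ)
All input consumed; M is in state q_1.

q_1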